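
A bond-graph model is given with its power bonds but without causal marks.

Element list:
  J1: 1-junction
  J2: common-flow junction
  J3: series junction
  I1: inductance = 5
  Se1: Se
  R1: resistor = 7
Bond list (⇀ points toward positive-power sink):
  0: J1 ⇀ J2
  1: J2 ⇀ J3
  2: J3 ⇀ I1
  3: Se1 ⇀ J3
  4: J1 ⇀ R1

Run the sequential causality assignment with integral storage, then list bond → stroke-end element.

bond 0 stroke at J2
bond 1 stroke at J3
bond 2 stroke at I1
bond 3 stroke at J3
bond 4 stroke at J1

#3 stroke→J3  (source Se1 imposes e)
#2 stroke→I1  (I1: I, integral causality)
#1 stroke→J3  (common-f at J3 fixed by 2)
#0 stroke→J2  (1-jn J2 has f-setter on 1)
#4 stroke→J1  (common-f at J1 fixed by 0)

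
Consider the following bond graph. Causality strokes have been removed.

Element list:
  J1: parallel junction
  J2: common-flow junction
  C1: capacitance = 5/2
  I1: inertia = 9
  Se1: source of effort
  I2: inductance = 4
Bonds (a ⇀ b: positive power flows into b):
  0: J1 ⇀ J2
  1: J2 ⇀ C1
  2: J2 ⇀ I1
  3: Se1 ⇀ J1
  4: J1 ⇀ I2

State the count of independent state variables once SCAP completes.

3  (C1, I1, I2 all integral)

β3 |J1  (Se1 fixes effort; stroke away)
β0 |J2  (0-jn J1 has e-setter on 3)
β4 |I2  (J1 effort already set via bond 3)
β1 |J2  (prefer integral on C1)
β2 |I1  (J2: last free bond brings flow in)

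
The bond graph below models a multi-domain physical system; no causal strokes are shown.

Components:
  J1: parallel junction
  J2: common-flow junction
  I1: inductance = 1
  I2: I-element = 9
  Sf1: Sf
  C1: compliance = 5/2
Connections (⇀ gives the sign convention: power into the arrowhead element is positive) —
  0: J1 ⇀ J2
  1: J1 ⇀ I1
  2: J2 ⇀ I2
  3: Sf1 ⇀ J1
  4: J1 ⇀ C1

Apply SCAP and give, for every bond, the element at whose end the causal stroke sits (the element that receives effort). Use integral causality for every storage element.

β0 stroke at J2
β1 stroke at I1
β2 stroke at I2
β3 stroke at Sf1
β4 stroke at J1

b3 |Sf1  (source Sf1 imposes f)
b1 |I1  (I1: I, integral causality)
b2 |I2  (I2 integral (f out))
b0 |J2  (1-jn J2 has f-setter on 2)
b4 |J1  (J1 needs exactly one e-in)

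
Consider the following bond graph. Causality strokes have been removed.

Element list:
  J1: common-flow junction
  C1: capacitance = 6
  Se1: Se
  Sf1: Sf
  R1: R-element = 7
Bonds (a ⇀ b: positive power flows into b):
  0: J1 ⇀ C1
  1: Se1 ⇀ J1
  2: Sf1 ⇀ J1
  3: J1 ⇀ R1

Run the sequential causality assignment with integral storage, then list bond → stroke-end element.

#0 stroke at J1
#1 stroke at J1
#2 stroke at Sf1
#3 stroke at J1

b1 |J1  (Se1 (Se) sets effort on bond)
b2 |Sf1  (Sf1 fixes flow; stroke at Sf1)
b0 |J1  (J1 flow already set via bond 2)
b3 |J1  (common-f at J1 fixed by 2)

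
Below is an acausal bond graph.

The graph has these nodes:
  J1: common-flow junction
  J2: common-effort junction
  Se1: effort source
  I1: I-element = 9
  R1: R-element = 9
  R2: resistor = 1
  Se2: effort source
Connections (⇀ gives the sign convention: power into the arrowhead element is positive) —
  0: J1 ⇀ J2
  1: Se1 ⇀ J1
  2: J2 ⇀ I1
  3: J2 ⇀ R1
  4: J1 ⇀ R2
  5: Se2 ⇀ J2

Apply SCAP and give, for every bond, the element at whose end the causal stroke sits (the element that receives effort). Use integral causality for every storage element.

b1 |J1  (Se1 fixes effort; stroke away)
b5 |J2  (Se2: effort source, stroke at far end)
b0 |J1  (common-e at J2 fixed by 5)
b2 |I1  (common-e at J2 fixed by 5)
b3 |R1  (common-e at J2 fixed by 5)
b4 |R2  (closing 1-jn rule on J1)

b0 stroke→J1
b1 stroke→J1
b2 stroke→I1
b3 stroke→R1
b4 stroke→R2
b5 stroke→J2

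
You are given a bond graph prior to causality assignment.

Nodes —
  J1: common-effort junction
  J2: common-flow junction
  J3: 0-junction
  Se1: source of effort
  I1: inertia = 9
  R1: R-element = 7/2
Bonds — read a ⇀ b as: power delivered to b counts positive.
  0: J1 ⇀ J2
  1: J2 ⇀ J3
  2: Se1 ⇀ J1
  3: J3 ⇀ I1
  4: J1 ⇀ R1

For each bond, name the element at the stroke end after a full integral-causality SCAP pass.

b2 stroke at J1  (Se1 (Se) sets effort on bond)
b0 stroke at J2  (common-e at J1 fixed by 2)
b4 stroke at R1  (J1: bond 2 brought effort, rest push out)
b1 stroke at J3  (only one flow-in slot at J2)
b3 stroke at I1  (J3: bond 1 brought effort, rest push out)

#0 stroke→J2
#1 stroke→J3
#2 stroke→J1
#3 stroke→I1
#4 stroke→R1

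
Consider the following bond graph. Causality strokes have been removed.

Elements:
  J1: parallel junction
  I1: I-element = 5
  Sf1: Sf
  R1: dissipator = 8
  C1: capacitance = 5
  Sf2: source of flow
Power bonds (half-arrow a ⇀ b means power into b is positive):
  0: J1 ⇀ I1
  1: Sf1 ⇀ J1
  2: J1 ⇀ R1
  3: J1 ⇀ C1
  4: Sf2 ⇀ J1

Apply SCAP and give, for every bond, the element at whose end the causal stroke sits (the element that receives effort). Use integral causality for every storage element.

bond 0 →I1
bond 1 →Sf1
bond 2 →R1
bond 3 →J1
bond 4 →Sf2

bond 1 →Sf1  (source Sf1 imposes f)
bond 4 →Sf2  (source Sf2 imposes f)
bond 0 →I1  (I1 outputs flow p/I1)
bond 3 →J1  (C1 outputs effort q/C1)
bond 2 →R1  (J1 effort already set via bond 3)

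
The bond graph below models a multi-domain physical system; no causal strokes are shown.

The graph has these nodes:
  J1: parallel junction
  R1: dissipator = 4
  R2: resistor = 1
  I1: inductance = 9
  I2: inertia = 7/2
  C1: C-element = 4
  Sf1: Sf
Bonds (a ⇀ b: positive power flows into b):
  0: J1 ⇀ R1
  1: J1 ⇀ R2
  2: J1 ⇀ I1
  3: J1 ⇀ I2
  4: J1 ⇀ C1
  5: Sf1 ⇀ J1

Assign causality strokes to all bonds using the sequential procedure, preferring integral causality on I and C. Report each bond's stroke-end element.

#5 |Sf1  (Sf1 (Sf) sets flow on bond)
#2 |I1  (I1: I, integral causality)
#3 |I2  (I2 integral (f out))
#4 |J1  (C1: C, integral causality)
#0 |R1  (J1: bond 4 brought effort, rest push out)
#1 |R2  (common-e at J1 fixed by 4)

β0 stroke→R1
β1 stroke→R2
β2 stroke→I1
β3 stroke→I2
β4 stroke→J1
β5 stroke→Sf1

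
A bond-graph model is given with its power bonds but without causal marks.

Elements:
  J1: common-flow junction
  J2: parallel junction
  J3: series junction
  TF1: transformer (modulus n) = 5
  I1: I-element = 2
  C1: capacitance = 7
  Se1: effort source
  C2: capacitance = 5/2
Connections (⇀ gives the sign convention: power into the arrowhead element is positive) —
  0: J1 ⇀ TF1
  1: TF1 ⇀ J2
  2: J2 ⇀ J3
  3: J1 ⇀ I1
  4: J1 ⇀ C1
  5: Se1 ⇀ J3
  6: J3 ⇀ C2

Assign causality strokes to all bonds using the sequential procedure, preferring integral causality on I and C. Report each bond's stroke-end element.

bond 0 |J1
bond 1 |TF1
bond 2 |J2
bond 3 |I1
bond 4 |J1
bond 5 |J3
bond 6 |J3

β5 stroke→J3  (Se1: effort source, stroke at far end)
β3 stroke→I1  (prefer integral on I1)
β0 stroke→J1  (J1: bond 3 brought flow, rest push out)
β4 stroke→J1  (J1 flow already set via bond 3)
β1 stroke→TF1  (TF TF1: opposite of bond 0)
β2 stroke→J2  (only one effort-in slot at J2)
β6 stroke→J3  (1-jn J3 has f-setter on 2)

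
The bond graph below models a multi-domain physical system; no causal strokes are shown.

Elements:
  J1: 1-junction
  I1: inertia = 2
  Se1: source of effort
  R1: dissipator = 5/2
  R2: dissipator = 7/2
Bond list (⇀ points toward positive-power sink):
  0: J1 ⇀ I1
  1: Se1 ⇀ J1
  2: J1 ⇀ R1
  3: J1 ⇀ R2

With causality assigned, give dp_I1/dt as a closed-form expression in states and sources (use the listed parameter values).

dp_I1/dt = E_Se1 - 3*p_I1

β1 stroke→J1  (Se1 (Se) sets effort on bond)
β0 stroke→I1  (I1 outputs flow p/I1)
β2 stroke→J1  (common-f at J1 fixed by 0)
β3 stroke→J1  (J1 flow already set via bond 0)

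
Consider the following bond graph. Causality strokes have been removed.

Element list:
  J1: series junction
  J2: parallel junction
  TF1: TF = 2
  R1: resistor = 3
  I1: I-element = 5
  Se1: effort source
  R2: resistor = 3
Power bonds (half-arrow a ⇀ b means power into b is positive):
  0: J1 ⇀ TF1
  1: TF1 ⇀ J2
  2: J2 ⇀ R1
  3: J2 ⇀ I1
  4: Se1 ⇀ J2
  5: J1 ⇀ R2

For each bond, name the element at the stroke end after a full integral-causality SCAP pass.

b4 stroke→J2  (source Se1 imposes e)
b1 stroke→TF1  (common-e at J2 fixed by 4)
b2 stroke→R1  (0-jn J2 has e-setter on 4)
b3 stroke→I1  (common-e at J2 fixed by 4)
b0 stroke→J1  (TF1 one-in-one-out from 1)
b5 stroke→R2  (J1: last free bond brings flow in)

b0 stroke at J1
b1 stroke at TF1
b2 stroke at R1
b3 stroke at I1
b4 stroke at J2
b5 stroke at R2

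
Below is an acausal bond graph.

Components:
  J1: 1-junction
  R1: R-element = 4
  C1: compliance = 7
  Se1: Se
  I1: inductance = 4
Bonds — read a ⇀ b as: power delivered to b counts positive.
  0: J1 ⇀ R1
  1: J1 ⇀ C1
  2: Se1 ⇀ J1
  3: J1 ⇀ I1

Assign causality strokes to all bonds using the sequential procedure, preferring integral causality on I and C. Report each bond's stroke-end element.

#0 stroke→J1
#1 stroke→J1
#2 stroke→J1
#3 stroke→I1

β2 stroke→J1  (Se1 (Se) sets effort on bond)
β1 stroke→J1  (C1 integral (e out))
β3 stroke→I1  (I1 outputs flow p/I1)
β0 stroke→J1  (J1: bond 3 brought flow, rest push out)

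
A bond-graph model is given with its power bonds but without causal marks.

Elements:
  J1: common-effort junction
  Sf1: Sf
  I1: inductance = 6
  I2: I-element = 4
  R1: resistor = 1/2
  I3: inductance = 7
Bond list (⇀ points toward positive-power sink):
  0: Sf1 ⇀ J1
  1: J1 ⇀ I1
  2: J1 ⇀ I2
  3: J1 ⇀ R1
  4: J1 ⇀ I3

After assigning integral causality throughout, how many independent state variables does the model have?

β0 stroke at Sf1  (Sf1: flow source, stroke at near end)
β1 stroke at I1  (I1 integral (f out))
β2 stroke at I2  (I2 integral (f out))
β4 stroke at I3  (I3 outputs flow p/I3)
β3 stroke at J1  (closing 0-jn rule on J1)

3  (I1, I2, I3 all integral)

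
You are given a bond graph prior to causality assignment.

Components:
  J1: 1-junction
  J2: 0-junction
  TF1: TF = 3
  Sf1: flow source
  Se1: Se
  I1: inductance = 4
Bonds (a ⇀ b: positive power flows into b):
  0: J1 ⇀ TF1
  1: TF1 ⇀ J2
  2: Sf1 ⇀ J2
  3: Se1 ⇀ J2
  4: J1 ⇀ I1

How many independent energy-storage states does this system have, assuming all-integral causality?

bond 2 →Sf1  (Sf1 fixes flow; stroke at Sf1)
bond 3 →J2  (source Se1 imposes e)
bond 1 →TF1  (0-jn J2 has e-setter on 3)
bond 0 →J1  (TF TF1: opposite of bond 1)
bond 4 →I1  (closing 1-jn rule on J1)

1  (I1 all integral)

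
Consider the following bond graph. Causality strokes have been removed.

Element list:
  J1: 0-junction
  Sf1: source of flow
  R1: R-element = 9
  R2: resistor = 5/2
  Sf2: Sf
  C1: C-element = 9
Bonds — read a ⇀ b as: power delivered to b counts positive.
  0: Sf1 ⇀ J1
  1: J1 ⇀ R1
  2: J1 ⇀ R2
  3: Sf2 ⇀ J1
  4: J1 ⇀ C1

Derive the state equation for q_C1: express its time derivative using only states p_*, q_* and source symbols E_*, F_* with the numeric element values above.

dq_C1/dt = F_Sf1 + F_Sf2 - 23*q_C1/405

bond 0 stroke at Sf1  (Sf1: flow source, stroke at near end)
bond 3 stroke at Sf2  (Sf2: flow source, stroke at near end)
bond 4 stroke at J1  (C1 outputs effort q/C1)
bond 1 stroke at R1  (J1: bond 4 brought effort, rest push out)
bond 2 stroke at R2  (J1: bond 4 brought effort, rest push out)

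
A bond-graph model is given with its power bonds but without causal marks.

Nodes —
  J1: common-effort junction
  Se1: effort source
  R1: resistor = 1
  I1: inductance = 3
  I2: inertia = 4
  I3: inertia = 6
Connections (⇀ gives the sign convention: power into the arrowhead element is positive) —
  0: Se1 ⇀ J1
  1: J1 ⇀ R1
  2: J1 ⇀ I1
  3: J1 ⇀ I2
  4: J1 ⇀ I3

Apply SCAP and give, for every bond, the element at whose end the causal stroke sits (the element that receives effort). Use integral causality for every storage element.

bond 0 →J1  (Se1 fixes effort; stroke away)
bond 1 →R1  (0-jn J1 has e-setter on 0)
bond 2 →I1  (common-e at J1 fixed by 0)
bond 3 →I2  (common-e at J1 fixed by 0)
bond 4 →I3  (common-e at J1 fixed by 0)

β0 |J1
β1 |R1
β2 |I1
β3 |I2
β4 |I3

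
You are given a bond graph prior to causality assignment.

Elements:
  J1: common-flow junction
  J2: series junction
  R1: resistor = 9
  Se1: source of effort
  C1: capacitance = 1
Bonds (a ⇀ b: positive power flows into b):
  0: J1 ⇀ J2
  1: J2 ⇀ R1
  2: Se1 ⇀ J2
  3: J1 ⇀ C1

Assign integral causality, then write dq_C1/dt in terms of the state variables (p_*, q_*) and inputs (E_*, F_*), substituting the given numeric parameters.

b2 stroke at J2  (source Se1 imposes e)
b3 stroke at J1  (C1: C, integral causality)
b0 stroke at J2  (closing 1-jn rule on J1)
b1 stroke at R1  (only one flow-in slot at J2)

dq_C1/dt = E_Se1/9 - q_C1/9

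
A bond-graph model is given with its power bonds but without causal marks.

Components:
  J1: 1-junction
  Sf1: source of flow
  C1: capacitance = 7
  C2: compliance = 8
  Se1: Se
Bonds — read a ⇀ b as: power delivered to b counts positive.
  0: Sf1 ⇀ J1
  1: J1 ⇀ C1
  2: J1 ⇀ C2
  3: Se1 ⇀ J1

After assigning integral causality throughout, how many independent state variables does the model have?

β0 →Sf1  (Sf1 fixes flow; stroke at Sf1)
β3 →J1  (source Se1 imposes e)
β1 →J1  (J1: bond 0 brought flow, rest push out)
β2 →J1  (1-jn J1 has f-setter on 0)

2  (C1, C2 all integral)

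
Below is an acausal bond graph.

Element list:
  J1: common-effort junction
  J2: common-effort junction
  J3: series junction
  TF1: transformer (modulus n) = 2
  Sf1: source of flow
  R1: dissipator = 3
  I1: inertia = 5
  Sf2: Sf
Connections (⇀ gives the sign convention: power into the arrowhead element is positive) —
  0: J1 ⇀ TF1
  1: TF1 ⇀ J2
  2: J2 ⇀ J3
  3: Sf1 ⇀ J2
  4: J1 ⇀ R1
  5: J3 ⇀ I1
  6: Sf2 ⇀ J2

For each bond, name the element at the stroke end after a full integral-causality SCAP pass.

bond 3 →Sf1  (source Sf1 imposes f)
bond 6 →Sf2  (Sf2 fixes flow; stroke at Sf2)
bond 5 →I1  (prefer integral on I1)
bond 2 →J3  (J3: bond 5 brought flow, rest push out)
bond 1 →J2  (J2: last free bond brings effort in)
bond 0 →TF1  (TF TF1: opposite of bond 1)
bond 4 →J1  (J1 needs exactly one e-in)

b0 →TF1
b1 →J2
b2 →J3
b3 →Sf1
b4 →J1
b5 →I1
b6 →Sf2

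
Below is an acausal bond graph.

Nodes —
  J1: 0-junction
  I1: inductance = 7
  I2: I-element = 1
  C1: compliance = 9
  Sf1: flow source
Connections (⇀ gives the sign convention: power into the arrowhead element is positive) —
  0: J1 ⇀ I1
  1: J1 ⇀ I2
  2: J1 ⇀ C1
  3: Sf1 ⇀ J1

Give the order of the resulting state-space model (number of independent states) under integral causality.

3  (C1, I1, I2 all integral)

b3 stroke→Sf1  (source Sf1 imposes f)
b0 stroke→I1  (I1 outputs flow p/I1)
b1 stroke→I2  (I2 integral (f out))
b2 stroke→J1  (only one effort-in slot at J1)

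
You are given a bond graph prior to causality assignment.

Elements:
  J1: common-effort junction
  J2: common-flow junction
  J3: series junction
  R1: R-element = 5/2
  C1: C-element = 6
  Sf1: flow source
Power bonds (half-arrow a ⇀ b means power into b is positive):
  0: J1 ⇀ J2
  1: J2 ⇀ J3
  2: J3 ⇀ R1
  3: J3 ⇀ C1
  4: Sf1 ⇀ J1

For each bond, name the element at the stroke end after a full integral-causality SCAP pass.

b0 →J1
b1 →J2
b2 →J3
b3 →J3
b4 →Sf1

bond 4 stroke at Sf1  (source Sf1 imposes f)
bond 0 stroke at J1  (only one effort-in slot at J1)
bond 1 stroke at J2  (J2: bond 0 brought flow, rest push out)
bond 2 stroke at J3  (common-f at J3 fixed by 1)
bond 3 stroke at J3  (common-f at J3 fixed by 1)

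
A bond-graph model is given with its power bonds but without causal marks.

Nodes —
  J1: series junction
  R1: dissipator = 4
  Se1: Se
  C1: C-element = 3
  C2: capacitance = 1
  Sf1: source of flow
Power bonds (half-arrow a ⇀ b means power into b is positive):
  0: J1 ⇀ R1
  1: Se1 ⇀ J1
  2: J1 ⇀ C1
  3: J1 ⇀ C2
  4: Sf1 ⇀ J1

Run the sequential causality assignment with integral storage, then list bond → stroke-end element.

bond 1 →J1  (Se1: effort source, stroke at far end)
bond 4 →Sf1  (Sf1 (Sf) sets flow on bond)
bond 0 →J1  (1-jn J1 has f-setter on 4)
bond 2 →J1  (J1: bond 4 brought flow, rest push out)
bond 3 →J1  (1-jn J1 has f-setter on 4)

bond 0 stroke at J1
bond 1 stroke at J1
bond 2 stroke at J1
bond 3 stroke at J1
bond 4 stroke at Sf1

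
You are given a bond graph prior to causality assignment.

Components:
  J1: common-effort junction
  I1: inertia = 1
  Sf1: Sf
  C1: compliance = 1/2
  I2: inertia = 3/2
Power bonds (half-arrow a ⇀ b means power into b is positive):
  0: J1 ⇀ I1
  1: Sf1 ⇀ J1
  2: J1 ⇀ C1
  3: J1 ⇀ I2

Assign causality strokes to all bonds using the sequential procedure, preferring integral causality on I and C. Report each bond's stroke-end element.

#0 →I1
#1 →Sf1
#2 →J1
#3 →I2

b1 →Sf1  (source Sf1 imposes f)
b0 →I1  (I1 integral (f out))
b2 →J1  (C1 outputs effort q/C1)
b3 →I2  (J1 effort already set via bond 2)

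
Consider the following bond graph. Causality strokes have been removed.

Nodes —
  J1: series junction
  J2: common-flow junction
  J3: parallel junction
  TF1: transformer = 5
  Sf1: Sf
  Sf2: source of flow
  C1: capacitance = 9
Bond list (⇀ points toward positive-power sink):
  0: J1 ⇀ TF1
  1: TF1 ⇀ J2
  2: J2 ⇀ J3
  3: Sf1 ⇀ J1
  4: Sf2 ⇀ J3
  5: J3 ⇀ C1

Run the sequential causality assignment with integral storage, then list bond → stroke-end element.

bond 0 stroke at J1
bond 1 stroke at TF1
bond 2 stroke at J2
bond 3 stroke at Sf1
bond 4 stroke at Sf2
bond 5 stroke at J3

bond 3 stroke→Sf1  (source Sf1 imposes f)
bond 4 stroke→Sf2  (Sf2 fixes flow; stroke at Sf2)
bond 0 stroke→J1  (1-jn J1 has f-setter on 3)
bond 1 stroke→TF1  (through TF1, causality passes straight; one stroke at TF1)
bond 2 stroke→J2  (J2 flow already set via bond 1)
bond 5 stroke→J3  (closing 0-jn rule on J3)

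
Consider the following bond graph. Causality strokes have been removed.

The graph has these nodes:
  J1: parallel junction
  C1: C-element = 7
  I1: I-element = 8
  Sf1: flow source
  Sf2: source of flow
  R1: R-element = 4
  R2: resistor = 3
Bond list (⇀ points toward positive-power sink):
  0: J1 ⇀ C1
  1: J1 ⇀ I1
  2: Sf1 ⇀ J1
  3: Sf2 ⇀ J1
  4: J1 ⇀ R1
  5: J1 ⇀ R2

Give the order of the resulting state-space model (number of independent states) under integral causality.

2  (C1, I1 all integral)

bond 2 →Sf1  (source Sf1 imposes f)
bond 3 →Sf2  (Sf2 (Sf) sets flow on bond)
bond 0 →J1  (prefer integral on C1)
bond 1 →I1  (J1 effort already set via bond 0)
bond 4 →R1  (J1 effort already set via bond 0)
bond 5 →R2  (J1: bond 0 brought effort, rest push out)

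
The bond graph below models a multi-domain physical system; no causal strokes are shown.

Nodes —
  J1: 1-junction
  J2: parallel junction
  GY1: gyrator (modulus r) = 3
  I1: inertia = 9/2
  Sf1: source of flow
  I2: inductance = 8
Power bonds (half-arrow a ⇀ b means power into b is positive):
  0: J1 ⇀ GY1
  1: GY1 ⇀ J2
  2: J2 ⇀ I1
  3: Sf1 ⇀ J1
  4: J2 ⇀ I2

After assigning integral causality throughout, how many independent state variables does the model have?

b3 |Sf1  (Sf1 (Sf) sets flow on bond)
b0 |J1  (common-f at J1 fixed by 3)
b1 |J2  (GY1 both-in/both-out from 0)
b2 |I1  (J2: bond 1 brought effort, rest push out)
b4 |I2  (common-e at J2 fixed by 1)

2  (I1, I2 all integral)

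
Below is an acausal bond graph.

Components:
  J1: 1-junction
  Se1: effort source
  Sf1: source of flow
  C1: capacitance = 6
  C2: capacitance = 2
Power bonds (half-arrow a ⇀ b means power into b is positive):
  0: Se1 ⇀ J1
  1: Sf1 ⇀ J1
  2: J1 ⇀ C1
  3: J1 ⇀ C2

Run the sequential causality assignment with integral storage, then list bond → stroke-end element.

β0 stroke→J1  (Se1 fixes effort; stroke away)
β1 stroke→Sf1  (Sf1: flow source, stroke at near end)
β2 stroke→J1  (1-jn J1 has f-setter on 1)
β3 stroke→J1  (common-f at J1 fixed by 1)

bond 0 stroke at J1
bond 1 stroke at Sf1
bond 2 stroke at J1
bond 3 stroke at J1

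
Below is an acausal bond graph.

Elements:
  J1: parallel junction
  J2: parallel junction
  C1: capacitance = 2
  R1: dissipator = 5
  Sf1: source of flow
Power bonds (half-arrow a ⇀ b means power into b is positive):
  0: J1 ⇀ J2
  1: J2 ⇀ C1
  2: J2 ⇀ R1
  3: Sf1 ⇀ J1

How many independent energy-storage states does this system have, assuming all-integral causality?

b3 →Sf1  (Sf1 (Sf) sets flow on bond)
b0 →J1  (closing 0-jn rule on J1)
b1 →J2  (C1 outputs effort q/C1)
b2 →R1  (J2: bond 1 brought effort, rest push out)

1  (C1 all integral)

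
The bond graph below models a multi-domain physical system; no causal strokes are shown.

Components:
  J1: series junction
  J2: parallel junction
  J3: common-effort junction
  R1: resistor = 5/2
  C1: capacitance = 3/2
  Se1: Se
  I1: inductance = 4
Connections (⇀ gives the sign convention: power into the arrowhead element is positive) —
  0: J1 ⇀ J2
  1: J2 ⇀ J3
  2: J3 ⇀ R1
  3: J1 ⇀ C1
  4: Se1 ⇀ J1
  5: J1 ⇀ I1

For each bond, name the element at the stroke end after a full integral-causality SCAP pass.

b0 stroke at J1
b1 stroke at J2
b2 stroke at J3
b3 stroke at J1
b4 stroke at J1
b5 stroke at I1

#4 stroke at J1  (Se1 fixes effort; stroke away)
#3 stroke at J1  (C1 integral (e out))
#5 stroke at I1  (I1 outputs flow p/I1)
#0 stroke at J1  (1-jn J1 has f-setter on 5)
#1 stroke at J2  (J2 needs exactly one e-in)
#2 stroke at J3  (J3 needs exactly one e-in)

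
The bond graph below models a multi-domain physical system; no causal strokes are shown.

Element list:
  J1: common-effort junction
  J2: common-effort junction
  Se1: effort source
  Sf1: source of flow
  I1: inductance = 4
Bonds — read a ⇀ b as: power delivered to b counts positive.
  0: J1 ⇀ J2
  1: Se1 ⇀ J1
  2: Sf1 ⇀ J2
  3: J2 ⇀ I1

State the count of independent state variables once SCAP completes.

1  (I1 all integral)

b1 stroke at J1  (source Se1 imposes e)
b2 stroke at Sf1  (Sf1: flow source, stroke at near end)
b0 stroke at J2  (J1: bond 1 brought effort, rest push out)
b3 stroke at I1  (common-e at J2 fixed by 0)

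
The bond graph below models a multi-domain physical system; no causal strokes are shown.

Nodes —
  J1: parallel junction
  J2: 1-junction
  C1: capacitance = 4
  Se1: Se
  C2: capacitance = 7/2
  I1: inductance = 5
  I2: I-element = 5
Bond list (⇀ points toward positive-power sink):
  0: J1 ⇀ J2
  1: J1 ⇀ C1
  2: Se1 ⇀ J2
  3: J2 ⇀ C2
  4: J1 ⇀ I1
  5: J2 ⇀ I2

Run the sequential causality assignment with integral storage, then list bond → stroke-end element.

β0 →J2
β1 →J1
β2 →J2
β3 →J2
β4 →I1
β5 →I2

b2 stroke→J2  (Se1: effort source, stroke at far end)
b1 stroke→J1  (C1 outputs effort q/C1)
b0 stroke→J2  (0-jn J1 has e-setter on 1)
b4 stroke→I1  (common-e at J1 fixed by 1)
b3 stroke→J2  (prefer integral on C2)
b5 stroke→I2  (only one flow-in slot at J2)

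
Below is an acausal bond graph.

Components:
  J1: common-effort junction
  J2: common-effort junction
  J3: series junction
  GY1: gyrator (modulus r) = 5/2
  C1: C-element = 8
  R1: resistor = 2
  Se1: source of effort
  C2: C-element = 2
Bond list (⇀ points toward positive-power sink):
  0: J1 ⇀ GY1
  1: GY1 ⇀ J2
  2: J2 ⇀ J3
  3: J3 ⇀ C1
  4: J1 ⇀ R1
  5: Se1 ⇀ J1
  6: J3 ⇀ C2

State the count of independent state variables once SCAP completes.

β5 →J1  (Se1: effort source, stroke at far end)
β0 →GY1  (common-e at J1 fixed by 5)
β4 →R1  (J1 effort already set via bond 5)
β1 →GY1  (GY1 both-in/both-out from 0)
β2 →J2  (J2: last free bond brings effort in)
β3 →J3  (J3 flow already set via bond 2)
β6 →J3  (common-f at J3 fixed by 2)

2  (C1, C2 all integral)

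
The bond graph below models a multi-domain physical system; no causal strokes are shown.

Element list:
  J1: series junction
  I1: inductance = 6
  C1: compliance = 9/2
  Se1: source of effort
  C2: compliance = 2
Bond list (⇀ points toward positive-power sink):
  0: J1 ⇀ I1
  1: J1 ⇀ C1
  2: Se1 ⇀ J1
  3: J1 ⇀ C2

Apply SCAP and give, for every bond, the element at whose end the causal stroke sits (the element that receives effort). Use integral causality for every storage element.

β2 |J1  (Se1: effort source, stroke at far end)
β0 |I1  (prefer integral on I1)
β1 |J1  (common-f at J1 fixed by 0)
β3 |J1  (common-f at J1 fixed by 0)

b0 →I1
b1 →J1
b2 →J1
b3 →J1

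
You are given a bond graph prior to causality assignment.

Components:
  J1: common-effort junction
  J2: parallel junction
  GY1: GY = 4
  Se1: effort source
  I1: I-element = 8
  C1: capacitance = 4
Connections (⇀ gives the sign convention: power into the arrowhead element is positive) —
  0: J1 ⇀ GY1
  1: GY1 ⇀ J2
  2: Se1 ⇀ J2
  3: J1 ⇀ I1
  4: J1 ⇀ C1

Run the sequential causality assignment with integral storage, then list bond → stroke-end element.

bond 0 →GY1
bond 1 →GY1
bond 2 →J2
bond 3 →I1
bond 4 →J1

bond 2 →J2  (source Se1 imposes e)
bond 1 →GY1  (J2 effort already set via bond 2)
bond 0 →GY1  (through GY1, causality inverts; strokes same side of GY1)
bond 3 →I1  (I1: I, integral causality)
bond 4 →J1  (only one effort-in slot at J1)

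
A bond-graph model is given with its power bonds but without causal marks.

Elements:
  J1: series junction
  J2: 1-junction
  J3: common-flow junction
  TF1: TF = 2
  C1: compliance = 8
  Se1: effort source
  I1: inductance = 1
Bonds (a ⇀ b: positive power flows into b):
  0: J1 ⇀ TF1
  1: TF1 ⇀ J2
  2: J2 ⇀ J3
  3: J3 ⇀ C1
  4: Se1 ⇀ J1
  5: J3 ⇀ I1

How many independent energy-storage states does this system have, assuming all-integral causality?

#4 stroke at J1  (Se1: effort source, stroke at far end)
#0 stroke at TF1  (closing 1-jn rule on J1)
#1 stroke at J2  (TF1 one-in-one-out from 0)
#2 stroke at J3  (closing 1-jn rule on J2)
#3 stroke at J3  (C1 integral (e out))
#5 stroke at I1  (J3: last free bond brings flow in)

2  (C1, I1 all integral)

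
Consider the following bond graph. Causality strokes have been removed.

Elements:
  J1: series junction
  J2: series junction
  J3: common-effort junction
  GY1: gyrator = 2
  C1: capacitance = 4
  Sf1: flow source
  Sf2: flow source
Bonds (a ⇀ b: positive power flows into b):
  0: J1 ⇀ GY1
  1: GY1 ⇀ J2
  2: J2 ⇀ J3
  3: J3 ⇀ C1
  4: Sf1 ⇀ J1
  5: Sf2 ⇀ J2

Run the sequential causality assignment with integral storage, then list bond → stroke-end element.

#0 →J1
#1 →J2
#2 →J2
#3 →J3
#4 →Sf1
#5 →Sf2

b4 stroke→Sf1  (Sf1 fixes flow; stroke at Sf1)
b5 stroke→Sf2  (Sf2 (Sf) sets flow on bond)
b0 stroke→J1  (common-f at J1 fixed by 4)
b1 stroke→J2  (J2 flow already set via bond 5)
b2 stroke→J2  (common-f at J2 fixed by 5)
b3 stroke→J3  (J3 needs exactly one e-in)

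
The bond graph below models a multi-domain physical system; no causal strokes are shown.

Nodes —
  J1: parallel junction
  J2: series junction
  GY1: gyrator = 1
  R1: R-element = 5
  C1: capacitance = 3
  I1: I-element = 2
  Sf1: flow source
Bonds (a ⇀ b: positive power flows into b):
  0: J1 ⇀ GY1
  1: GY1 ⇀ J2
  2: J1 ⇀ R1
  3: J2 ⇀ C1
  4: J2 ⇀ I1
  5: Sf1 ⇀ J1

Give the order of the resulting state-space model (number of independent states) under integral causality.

#5 stroke→Sf1  (Sf1 fixes flow; stroke at Sf1)
#3 stroke→J2  (C1 integral (e out))
#4 stroke→I1  (I1: I, integral causality)
#1 stroke→J2  (1-jn J2 has f-setter on 4)
#0 stroke→J1  (GY1 both-in/both-out from 1)
#2 stroke→R1  (common-e at J1 fixed by 0)

2  (C1, I1 all integral)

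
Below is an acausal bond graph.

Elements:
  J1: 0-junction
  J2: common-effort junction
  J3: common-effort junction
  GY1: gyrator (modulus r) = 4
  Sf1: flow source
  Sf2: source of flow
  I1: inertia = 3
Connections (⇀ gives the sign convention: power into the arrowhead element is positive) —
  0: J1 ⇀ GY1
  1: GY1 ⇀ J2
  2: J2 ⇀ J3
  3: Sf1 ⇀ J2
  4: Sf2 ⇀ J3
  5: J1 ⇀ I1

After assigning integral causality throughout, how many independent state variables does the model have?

bond 3 stroke→Sf1  (Sf1 fixes flow; stroke at Sf1)
bond 4 stroke→Sf2  (Sf2 fixes flow; stroke at Sf2)
bond 2 stroke→J3  (only one effort-in slot at J3)
bond 1 stroke→J2  (closing 0-jn rule on J2)
bond 0 stroke→J1  (GY1: gyrator matches bond 1)
bond 5 stroke→I1  (common-e at J1 fixed by 0)

1  (I1 all integral)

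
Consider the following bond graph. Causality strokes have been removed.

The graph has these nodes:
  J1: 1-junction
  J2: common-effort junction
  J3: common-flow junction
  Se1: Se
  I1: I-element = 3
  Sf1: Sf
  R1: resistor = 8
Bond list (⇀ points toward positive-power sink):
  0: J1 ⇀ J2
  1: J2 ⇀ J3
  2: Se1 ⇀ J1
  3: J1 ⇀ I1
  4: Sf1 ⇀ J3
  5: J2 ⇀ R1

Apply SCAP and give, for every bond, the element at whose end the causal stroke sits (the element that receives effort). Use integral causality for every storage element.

bond 0 →J1
bond 1 →J3
bond 2 →J1
bond 3 →I1
bond 4 →Sf1
bond 5 →J2

β2 stroke at J1  (source Se1 imposes e)
β4 stroke at Sf1  (Sf1 fixes flow; stroke at Sf1)
β1 stroke at J3  (common-f at J3 fixed by 4)
β3 stroke at I1  (prefer integral on I1)
β0 stroke at J1  (J1 flow already set via bond 3)
β5 stroke at J2  (only one effort-in slot at J2)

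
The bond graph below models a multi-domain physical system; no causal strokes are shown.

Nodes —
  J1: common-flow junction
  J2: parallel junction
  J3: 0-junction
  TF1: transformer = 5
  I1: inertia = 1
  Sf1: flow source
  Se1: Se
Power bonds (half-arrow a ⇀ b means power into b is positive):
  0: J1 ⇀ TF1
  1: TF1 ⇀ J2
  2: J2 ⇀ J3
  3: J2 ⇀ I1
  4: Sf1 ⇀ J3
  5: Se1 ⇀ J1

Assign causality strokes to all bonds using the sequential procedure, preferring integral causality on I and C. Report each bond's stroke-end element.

β4 stroke→Sf1  (Sf1 (Sf) sets flow on bond)
β5 stroke→J1  (source Se1 imposes e)
β0 stroke→TF1  (only one flow-in slot at J1)
β2 stroke→J3  (only one effort-in slot at J3)
β1 stroke→J2  (TF TF1: opposite of bond 0)
β3 stroke→I1  (J2: bond 1 brought effort, rest push out)

b0 stroke at TF1
b1 stroke at J2
b2 stroke at J3
b3 stroke at I1
b4 stroke at Sf1
b5 stroke at J1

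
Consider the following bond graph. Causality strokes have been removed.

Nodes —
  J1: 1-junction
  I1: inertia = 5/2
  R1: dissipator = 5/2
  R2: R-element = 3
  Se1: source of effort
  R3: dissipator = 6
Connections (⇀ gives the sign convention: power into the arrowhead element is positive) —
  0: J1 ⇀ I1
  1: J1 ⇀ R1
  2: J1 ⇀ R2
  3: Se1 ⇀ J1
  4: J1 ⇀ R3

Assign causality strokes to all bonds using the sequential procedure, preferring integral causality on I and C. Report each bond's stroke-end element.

b3 →J1  (Se1 fixes effort; stroke away)
b0 →I1  (I1 outputs flow p/I1)
b1 →J1  (1-jn J1 has f-setter on 0)
b2 →J1  (common-f at J1 fixed by 0)
b4 →J1  (J1 flow already set via bond 0)

bond 0 stroke→I1
bond 1 stroke→J1
bond 2 stroke→J1
bond 3 stroke→J1
bond 4 stroke→J1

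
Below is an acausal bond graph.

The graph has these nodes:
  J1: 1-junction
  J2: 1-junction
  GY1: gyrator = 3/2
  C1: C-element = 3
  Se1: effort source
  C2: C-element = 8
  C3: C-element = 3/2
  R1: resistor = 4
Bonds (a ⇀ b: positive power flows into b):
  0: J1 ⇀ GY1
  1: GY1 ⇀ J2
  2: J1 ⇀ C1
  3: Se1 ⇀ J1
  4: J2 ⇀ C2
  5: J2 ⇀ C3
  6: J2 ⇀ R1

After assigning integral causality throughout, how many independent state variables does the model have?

3  (C1, C2, C3 all integral)

b3 stroke at J1  (source Se1 imposes e)
b2 stroke at J1  (prefer integral on C1)
b0 stroke at GY1  (J1 needs exactly one f-in)
b1 stroke at GY1  (GY1 both-in/both-out from 0)
b4 stroke at J2  (common-f at J2 fixed by 1)
b5 stroke at J2  (common-f at J2 fixed by 1)
b6 stroke at J2  (1-jn J2 has f-setter on 1)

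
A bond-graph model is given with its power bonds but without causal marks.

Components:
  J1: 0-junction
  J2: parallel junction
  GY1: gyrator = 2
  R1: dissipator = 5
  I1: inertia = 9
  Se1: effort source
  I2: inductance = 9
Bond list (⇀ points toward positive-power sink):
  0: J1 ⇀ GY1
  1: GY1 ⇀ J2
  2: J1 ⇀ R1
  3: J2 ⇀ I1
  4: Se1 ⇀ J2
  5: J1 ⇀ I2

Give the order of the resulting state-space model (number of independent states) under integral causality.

2  (I1, I2 all integral)

#4 stroke at J2  (Se1 fixes effort; stroke away)
#1 stroke at GY1  (0-jn J2 has e-setter on 4)
#3 stroke at I1  (common-e at J2 fixed by 4)
#0 stroke at GY1  (GY1 both-in/both-out from 1)
#5 stroke at I2  (I2 outputs flow p/I2)
#2 stroke at J1  (J1: last free bond brings effort in)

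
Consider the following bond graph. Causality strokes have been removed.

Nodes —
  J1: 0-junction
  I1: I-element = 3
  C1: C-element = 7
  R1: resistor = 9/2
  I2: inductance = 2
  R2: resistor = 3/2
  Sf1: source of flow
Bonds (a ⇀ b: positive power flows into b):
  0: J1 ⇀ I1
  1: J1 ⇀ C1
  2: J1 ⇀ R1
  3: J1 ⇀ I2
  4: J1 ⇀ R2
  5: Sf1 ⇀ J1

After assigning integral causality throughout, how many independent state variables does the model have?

bond 5 stroke→Sf1  (Sf1 (Sf) sets flow on bond)
bond 0 stroke→I1  (I1 outputs flow p/I1)
bond 1 stroke→J1  (prefer integral on C1)
bond 2 stroke→R1  (J1 effort already set via bond 1)
bond 3 stroke→I2  (J1: bond 1 brought effort, rest push out)
bond 4 stroke→R2  (0-jn J1 has e-setter on 1)

3  (C1, I1, I2 all integral)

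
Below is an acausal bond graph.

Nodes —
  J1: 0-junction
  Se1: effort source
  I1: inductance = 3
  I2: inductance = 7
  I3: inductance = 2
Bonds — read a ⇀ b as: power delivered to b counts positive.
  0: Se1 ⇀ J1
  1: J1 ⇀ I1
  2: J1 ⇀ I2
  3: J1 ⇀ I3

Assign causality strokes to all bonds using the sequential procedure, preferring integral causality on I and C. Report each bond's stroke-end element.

#0 stroke at J1  (Se1 (Se) sets effort on bond)
#1 stroke at I1  (0-jn J1 has e-setter on 0)
#2 stroke at I2  (0-jn J1 has e-setter on 0)
#3 stroke at I3  (common-e at J1 fixed by 0)

#0 |J1
#1 |I1
#2 |I2
#3 |I3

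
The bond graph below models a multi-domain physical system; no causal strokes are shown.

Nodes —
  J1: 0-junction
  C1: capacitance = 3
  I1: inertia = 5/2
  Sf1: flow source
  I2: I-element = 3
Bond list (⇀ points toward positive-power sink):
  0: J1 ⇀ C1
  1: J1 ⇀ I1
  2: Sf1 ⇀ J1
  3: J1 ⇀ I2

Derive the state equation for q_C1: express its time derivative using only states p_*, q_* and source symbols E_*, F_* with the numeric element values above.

dq_C1/dt = F_Sf1 - 2*p_I1/5 - p_I2/3

β2 |Sf1  (Sf1 (Sf) sets flow on bond)
β0 |J1  (C1: C, integral causality)
β1 |I1  (J1 effort already set via bond 0)
β3 |I2  (common-e at J1 fixed by 0)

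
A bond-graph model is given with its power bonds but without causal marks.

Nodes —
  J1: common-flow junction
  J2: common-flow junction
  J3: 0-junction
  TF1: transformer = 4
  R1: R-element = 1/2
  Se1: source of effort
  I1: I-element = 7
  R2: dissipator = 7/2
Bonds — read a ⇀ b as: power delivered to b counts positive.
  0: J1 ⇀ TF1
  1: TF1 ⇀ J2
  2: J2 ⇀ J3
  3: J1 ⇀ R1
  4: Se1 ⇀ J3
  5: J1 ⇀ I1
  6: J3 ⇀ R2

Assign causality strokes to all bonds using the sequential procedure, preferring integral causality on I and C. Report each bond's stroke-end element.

b0 |J1
b1 |TF1
b2 |J2
b3 |J1
b4 |J3
b5 |I1
b6 |R2

b4 →J3  (Se1: effort source, stroke at far end)
b2 →J2  (common-e at J3 fixed by 4)
b6 →R2  (common-e at J3 fixed by 4)
b1 →TF1  (J2: last free bond brings flow in)
b0 →J1  (TF1: transformer flips bond 1)
b5 →I1  (I1 outputs flow p/I1)
b3 →J1  (1-jn J1 has f-setter on 5)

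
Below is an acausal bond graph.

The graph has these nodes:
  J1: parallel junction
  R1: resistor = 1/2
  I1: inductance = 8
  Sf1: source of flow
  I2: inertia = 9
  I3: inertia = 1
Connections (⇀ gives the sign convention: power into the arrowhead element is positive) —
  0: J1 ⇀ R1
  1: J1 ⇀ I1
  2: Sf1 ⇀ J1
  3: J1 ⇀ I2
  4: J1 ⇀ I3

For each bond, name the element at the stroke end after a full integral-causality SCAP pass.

β0 stroke→J1
β1 stroke→I1
β2 stroke→Sf1
β3 stroke→I2
β4 stroke→I3

β2 |Sf1  (Sf1 fixes flow; stroke at Sf1)
β1 |I1  (prefer integral on I1)
β3 |I2  (prefer integral on I2)
β4 |I3  (I3: I, integral causality)
β0 |J1  (only one effort-in slot at J1)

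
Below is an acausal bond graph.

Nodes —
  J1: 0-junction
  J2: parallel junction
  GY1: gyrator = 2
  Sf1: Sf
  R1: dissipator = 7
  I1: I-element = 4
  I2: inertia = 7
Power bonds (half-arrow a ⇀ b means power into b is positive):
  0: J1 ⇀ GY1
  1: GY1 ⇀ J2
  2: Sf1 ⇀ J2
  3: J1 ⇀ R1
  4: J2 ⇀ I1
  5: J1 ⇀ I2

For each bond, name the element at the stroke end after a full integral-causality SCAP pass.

b2 stroke at Sf1  (Sf1 (Sf) sets flow on bond)
b4 stroke at I1  (I1: I, integral causality)
b1 stroke at J2  (J2 needs exactly one e-in)
b0 stroke at J1  (GY1 both-in/both-out from 1)
b3 stroke at R1  (0-jn J1 has e-setter on 0)
b5 stroke at I2  (0-jn J1 has e-setter on 0)

β0 stroke→J1
β1 stroke→J2
β2 stroke→Sf1
β3 stroke→R1
β4 stroke→I1
β5 stroke→I2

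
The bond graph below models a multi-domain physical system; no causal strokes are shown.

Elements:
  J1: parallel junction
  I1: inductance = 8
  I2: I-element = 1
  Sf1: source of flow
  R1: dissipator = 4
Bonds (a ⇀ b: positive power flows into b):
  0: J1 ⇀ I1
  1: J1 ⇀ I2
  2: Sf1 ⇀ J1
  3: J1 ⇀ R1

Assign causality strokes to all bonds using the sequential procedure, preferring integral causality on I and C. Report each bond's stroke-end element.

bond 0 stroke→I1
bond 1 stroke→I2
bond 2 stroke→Sf1
bond 3 stroke→J1

β2 →Sf1  (Sf1 fixes flow; stroke at Sf1)
β0 →I1  (prefer integral on I1)
β1 →I2  (prefer integral on I2)
β3 →J1  (only one effort-in slot at J1)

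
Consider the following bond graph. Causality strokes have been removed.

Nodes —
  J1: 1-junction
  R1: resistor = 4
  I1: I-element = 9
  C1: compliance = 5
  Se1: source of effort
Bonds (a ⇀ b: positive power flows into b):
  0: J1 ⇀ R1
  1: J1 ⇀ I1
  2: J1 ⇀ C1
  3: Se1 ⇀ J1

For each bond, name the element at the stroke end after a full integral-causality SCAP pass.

β0 stroke→J1
β1 stroke→I1
β2 stroke→J1
β3 stroke→J1

#3 |J1  (source Se1 imposes e)
#1 |I1  (prefer integral on I1)
#0 |J1  (J1: bond 1 brought flow, rest push out)
#2 |J1  (common-f at J1 fixed by 1)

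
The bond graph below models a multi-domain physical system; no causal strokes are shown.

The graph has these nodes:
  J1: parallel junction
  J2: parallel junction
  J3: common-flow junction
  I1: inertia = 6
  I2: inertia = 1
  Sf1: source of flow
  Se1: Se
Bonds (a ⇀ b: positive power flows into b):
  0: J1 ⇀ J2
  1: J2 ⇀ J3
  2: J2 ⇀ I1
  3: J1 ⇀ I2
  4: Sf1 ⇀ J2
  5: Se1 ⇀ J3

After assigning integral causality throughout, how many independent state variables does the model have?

#4 |Sf1  (source Sf1 imposes f)
#5 |J3  (source Se1 imposes e)
#1 |J2  (only one flow-in slot at J3)
#0 |J1  (J2 effort already set via bond 1)
#2 |I1  (0-jn J2 has e-setter on 1)
#3 |I2  (common-e at J1 fixed by 0)

2  (I1, I2 all integral)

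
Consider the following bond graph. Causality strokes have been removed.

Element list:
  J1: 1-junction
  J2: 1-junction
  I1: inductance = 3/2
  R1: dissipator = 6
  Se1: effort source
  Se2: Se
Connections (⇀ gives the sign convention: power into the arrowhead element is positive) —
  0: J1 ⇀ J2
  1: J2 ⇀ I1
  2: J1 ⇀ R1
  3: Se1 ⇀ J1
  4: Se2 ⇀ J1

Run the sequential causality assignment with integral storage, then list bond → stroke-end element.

b3 |J1  (source Se1 imposes e)
b4 |J1  (source Se2 imposes e)
b1 |I1  (I1: I, integral causality)
b0 |J2  (1-jn J2 has f-setter on 1)
b2 |J1  (1-jn J1 has f-setter on 0)

b0 →J2
b1 →I1
b2 →J1
b3 →J1
b4 →J1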